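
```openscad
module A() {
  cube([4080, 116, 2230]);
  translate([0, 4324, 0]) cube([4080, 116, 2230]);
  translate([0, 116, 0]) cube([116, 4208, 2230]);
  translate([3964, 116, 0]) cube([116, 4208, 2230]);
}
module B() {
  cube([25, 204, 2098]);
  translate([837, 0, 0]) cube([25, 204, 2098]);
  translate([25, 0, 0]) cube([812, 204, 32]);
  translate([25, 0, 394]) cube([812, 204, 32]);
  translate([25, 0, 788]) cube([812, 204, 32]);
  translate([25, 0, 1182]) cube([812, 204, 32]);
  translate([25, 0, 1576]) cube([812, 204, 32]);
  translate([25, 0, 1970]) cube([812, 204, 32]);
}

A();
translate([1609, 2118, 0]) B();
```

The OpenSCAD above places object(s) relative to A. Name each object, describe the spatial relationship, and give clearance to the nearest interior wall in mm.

Clearances: x = 1493, y = 2002; minimum 1493 mm.

A is a house frame. B is a bookshelf. The bookshelf sits inside the house frame, centred. The clearance to the nearest interior wall is 1493 mm.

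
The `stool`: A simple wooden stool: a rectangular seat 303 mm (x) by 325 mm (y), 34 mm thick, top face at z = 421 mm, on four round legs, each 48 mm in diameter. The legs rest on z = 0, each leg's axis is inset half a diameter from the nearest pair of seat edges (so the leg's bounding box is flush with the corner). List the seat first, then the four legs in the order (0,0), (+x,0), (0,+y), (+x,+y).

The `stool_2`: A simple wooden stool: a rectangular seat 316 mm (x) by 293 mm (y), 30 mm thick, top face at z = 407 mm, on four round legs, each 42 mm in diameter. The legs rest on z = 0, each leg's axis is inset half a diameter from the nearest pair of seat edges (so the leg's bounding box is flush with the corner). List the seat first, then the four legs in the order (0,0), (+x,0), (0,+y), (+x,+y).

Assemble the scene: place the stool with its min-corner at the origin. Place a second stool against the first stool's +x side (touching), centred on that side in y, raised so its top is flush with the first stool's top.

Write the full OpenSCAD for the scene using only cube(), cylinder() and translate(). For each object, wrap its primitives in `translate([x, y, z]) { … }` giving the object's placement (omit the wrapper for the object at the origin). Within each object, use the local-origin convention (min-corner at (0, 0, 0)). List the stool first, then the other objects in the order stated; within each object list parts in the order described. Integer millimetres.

translate([0, 0, 387]) cube([303, 325, 34]);
translate([24, 24, 0]) cylinder(h = 387, r = 24);
translate([279, 24, 0]) cylinder(h = 387, r = 24);
translate([24, 301, 0]) cylinder(h = 387, r = 24);
translate([279, 301, 0]) cylinder(h = 387, r = 24);
translate([303, 16, 14]) {
  translate([0, 0, 377]) cube([316, 293, 30]);
  translate([21, 21, 0]) cylinder(h = 377, r = 21);
  translate([295, 21, 0]) cylinder(h = 377, r = 21);
  translate([21, 272, 0]) cylinder(h = 377, r = 21);
  translate([295, 272, 0]) cylinder(h = 377, r = 21);
}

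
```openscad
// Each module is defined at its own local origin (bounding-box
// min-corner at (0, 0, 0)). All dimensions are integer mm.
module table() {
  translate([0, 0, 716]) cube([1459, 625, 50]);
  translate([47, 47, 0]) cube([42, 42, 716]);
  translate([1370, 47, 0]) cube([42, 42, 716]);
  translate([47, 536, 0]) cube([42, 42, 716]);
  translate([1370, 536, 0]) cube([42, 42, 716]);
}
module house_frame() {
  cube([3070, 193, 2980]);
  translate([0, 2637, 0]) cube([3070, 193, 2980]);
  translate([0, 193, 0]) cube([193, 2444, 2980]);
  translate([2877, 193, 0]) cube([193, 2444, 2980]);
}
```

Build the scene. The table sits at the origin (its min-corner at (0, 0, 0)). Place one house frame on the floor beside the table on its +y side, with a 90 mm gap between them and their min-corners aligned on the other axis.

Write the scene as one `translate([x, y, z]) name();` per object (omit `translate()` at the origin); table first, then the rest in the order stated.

table();
translate([0, 715, 0]) house_frame();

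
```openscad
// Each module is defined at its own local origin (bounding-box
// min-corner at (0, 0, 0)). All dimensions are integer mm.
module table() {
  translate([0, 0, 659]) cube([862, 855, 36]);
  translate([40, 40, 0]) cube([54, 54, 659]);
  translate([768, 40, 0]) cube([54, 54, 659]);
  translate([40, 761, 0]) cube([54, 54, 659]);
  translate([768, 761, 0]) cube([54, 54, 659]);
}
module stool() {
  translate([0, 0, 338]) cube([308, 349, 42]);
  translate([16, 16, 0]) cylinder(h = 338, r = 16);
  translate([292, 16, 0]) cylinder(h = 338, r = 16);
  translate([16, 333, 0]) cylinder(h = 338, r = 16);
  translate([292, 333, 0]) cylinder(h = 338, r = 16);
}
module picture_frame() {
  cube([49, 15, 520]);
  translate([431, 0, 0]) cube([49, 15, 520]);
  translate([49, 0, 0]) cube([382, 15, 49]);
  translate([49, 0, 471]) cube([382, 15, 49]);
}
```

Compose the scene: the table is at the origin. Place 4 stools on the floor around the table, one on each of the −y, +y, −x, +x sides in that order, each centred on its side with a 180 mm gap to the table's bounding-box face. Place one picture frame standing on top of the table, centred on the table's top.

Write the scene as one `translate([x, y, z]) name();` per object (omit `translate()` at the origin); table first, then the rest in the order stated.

table();
translate([277, -529, 0]) stool();
translate([277, 1035, 0]) stool();
translate([-488, 253, 0]) stool();
translate([1042, 253, 0]) stool();
translate([191, 420, 695]) picture_frame();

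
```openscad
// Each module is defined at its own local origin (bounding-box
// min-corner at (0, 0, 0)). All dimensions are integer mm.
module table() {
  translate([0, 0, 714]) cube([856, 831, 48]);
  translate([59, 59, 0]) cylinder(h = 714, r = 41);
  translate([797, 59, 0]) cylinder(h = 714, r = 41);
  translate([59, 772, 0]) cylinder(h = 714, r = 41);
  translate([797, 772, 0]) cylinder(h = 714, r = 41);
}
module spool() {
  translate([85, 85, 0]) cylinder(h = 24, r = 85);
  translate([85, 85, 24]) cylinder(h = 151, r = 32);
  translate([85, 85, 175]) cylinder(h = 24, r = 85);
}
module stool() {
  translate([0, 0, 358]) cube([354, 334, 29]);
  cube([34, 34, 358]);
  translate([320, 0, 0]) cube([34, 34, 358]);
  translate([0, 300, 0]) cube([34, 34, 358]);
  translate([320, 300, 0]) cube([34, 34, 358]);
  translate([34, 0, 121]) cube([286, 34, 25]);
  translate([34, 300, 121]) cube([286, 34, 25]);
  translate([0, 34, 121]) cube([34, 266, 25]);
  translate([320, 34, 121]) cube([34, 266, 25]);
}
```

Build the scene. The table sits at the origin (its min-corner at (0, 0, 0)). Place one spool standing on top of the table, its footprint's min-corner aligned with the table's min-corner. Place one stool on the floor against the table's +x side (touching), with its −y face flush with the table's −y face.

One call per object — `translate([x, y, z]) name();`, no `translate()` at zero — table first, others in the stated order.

table();
translate([0, 0, 762]) spool();
translate([856, 0, 0]) stool();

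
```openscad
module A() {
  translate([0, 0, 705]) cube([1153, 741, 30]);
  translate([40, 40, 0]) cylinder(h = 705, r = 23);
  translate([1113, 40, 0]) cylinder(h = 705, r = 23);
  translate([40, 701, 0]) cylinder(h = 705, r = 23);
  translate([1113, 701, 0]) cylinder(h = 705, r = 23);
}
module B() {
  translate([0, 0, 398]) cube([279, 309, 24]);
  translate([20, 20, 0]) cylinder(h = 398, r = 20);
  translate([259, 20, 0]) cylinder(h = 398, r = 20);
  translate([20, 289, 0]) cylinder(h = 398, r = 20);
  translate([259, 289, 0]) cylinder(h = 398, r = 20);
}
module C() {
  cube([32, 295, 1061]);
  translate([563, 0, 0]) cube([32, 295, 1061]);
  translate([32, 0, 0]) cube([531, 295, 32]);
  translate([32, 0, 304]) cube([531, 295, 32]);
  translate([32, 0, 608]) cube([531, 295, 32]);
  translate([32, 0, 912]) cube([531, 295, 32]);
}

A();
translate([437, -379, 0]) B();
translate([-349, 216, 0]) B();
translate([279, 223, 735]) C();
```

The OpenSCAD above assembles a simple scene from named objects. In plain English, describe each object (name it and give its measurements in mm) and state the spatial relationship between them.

A is a rectangular dining table. The top is 1153×741×30 mm with its upper surface at z = 735 mm. It stands on four round legs of 46 mm diameter, each leg's bounding box inset 17 mm from the nearest pair of top edges, running from the floor to the underside of the top.

B is a four-legged stool. The seat is a 279×309×24 mm slab whose top surface is at z = 422 mm; four round legs, each 40 mm in diameter, run from the floor (z = 0) to the underside of the seat, each leg's axis is inset half a diameter from the nearest pair of seat edges (so the leg's bounding box is flush with the corner).

C is an open bookshelf. Two side panels, each 32 mm thick, 295 mm deep and 1061 mm tall, stand 595 mm apart (outside-to-outside). Between them sit 4 shelves, each 32 mm thick and 295 mm deep, spanning the full gap between the sides. The bottom shelf rests on the floor (its underside at z = 0) and the clear gap between one shelf's top and the next shelf's underside is 272 mm.

Two stools sit around the table at the −y, −x sides. The bookshelf is on top of the table, centred.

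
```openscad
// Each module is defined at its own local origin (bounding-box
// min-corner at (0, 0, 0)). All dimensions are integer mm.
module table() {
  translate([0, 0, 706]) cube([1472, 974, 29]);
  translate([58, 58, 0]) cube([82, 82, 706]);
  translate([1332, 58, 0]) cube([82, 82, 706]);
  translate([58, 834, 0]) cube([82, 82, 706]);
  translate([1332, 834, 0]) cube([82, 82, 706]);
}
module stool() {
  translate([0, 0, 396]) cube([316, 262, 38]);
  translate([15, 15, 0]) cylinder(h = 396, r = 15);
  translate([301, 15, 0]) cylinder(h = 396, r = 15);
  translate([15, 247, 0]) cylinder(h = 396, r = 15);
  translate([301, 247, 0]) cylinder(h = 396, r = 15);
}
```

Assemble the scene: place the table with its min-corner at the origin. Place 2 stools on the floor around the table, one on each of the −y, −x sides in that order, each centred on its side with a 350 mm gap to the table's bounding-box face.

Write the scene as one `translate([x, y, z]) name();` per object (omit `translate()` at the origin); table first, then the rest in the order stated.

table();
translate([578, -612, 0]) stool();
translate([-666, 356, 0]) stool();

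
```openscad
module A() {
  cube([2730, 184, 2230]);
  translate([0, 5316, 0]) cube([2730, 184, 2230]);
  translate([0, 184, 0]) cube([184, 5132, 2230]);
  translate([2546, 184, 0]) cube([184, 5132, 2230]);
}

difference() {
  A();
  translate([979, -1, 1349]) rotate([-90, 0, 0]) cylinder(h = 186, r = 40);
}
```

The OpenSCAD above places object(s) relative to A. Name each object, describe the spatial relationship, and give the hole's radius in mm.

The subtracted cylinder has r = 40 mm.

A is a house frame. The house frame has a circular hole through its front wall. The hole's radius is 40 mm.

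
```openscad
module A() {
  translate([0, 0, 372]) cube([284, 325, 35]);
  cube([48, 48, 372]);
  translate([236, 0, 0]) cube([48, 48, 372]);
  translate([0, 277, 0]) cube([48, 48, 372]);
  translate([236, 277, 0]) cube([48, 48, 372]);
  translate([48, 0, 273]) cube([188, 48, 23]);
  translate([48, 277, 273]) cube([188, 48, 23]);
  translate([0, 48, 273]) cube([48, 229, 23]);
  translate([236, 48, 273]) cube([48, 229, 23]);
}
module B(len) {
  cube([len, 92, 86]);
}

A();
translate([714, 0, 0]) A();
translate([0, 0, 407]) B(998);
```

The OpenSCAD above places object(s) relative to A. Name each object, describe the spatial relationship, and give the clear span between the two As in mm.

A is a stool. B is a beam. A beam spans the tops of two stools. The clear span between the two stools is 430 mm.

Second stool starts at x = 714; first ends at x = 284; clear span = 714 − 284 = 430 mm.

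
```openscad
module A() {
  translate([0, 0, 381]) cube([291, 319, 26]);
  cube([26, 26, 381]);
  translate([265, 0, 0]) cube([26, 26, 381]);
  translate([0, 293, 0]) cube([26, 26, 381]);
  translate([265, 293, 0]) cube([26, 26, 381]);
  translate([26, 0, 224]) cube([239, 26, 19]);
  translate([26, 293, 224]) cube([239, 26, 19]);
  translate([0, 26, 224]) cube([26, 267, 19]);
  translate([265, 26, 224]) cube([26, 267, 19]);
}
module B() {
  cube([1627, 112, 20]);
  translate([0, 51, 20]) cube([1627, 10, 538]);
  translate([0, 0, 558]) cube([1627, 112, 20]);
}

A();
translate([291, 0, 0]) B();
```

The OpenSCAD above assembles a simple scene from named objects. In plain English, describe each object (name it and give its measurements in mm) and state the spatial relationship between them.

A is a simple wooden stool: a rectangular seat 291 mm (x) by 319 mm (y), 26 mm thick, top face at z = 407 mm, on four square legs, each 26×26 mm in cross-section. The legs rest on z = 0, each flush with a corner of the seat. Four stretchers, 26 mm wide and 19 mm tall, connect adjacent legs with their undersides at z = 224 mm, each running between the inner faces of the legs it joins and aligned with the legs' outer faces on the other axis.

B is an I-beam lying along x, 1627 mm long. Overall section height 578 mm. Two flanges 112 mm wide (y) and 20 mm thick, one on the floor and one at the top; a web 10 mm thick runs between them, centred on the flange width.

The I-beam is against the stool's +x side, with their −y faces flush.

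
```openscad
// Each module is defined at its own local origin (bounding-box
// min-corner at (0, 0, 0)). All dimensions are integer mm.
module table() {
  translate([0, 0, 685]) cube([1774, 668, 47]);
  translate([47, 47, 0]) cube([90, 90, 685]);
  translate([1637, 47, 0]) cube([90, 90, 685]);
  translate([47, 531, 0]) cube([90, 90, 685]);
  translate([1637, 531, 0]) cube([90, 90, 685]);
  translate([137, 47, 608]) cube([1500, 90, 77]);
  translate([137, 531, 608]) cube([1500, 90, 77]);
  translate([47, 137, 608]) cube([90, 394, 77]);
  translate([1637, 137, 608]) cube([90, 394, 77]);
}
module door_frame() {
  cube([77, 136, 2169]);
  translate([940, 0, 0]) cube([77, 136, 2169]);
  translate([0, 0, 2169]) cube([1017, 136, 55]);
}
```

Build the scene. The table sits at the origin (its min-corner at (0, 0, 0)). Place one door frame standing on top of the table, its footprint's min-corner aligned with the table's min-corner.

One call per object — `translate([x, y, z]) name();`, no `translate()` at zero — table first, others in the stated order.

table();
translate([0, 0, 732]) door_frame();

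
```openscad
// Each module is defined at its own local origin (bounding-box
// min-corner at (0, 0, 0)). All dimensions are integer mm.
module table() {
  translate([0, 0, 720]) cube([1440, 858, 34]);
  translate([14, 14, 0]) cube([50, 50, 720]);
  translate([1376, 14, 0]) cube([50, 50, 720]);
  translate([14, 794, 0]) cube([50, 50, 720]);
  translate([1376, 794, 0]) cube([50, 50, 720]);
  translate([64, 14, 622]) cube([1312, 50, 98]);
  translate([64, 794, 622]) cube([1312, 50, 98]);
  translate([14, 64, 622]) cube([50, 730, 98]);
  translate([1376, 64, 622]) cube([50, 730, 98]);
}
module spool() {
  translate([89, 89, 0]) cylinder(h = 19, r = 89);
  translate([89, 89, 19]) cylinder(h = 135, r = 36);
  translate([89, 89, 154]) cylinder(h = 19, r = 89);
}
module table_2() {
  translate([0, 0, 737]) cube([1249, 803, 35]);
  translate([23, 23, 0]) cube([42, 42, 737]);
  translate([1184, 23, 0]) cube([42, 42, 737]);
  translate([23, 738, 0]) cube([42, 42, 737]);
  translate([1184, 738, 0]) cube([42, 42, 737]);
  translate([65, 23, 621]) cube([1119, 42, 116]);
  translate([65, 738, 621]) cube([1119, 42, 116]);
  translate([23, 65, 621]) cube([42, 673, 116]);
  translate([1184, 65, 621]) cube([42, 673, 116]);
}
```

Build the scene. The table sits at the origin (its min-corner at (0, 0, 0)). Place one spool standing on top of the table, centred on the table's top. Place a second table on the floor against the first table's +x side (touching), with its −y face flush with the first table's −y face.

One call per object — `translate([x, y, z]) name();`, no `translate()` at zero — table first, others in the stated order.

table();
translate([631, 340, 754]) spool();
translate([1440, 0, 0]) table_2();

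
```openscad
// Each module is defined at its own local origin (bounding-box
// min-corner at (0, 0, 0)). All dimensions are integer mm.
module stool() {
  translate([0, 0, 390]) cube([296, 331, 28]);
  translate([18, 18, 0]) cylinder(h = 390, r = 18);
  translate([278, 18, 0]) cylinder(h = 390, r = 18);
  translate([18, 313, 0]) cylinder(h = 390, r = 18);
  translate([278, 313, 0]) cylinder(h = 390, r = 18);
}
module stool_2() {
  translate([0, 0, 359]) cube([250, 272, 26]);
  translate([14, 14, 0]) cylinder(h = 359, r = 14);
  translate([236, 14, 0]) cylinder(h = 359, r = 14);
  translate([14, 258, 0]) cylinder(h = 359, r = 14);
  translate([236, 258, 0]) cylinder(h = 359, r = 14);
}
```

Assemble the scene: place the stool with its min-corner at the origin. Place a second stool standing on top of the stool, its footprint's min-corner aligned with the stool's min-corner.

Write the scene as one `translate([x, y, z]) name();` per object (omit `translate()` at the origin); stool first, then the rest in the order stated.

stool();
translate([0, 0, 418]) stool_2();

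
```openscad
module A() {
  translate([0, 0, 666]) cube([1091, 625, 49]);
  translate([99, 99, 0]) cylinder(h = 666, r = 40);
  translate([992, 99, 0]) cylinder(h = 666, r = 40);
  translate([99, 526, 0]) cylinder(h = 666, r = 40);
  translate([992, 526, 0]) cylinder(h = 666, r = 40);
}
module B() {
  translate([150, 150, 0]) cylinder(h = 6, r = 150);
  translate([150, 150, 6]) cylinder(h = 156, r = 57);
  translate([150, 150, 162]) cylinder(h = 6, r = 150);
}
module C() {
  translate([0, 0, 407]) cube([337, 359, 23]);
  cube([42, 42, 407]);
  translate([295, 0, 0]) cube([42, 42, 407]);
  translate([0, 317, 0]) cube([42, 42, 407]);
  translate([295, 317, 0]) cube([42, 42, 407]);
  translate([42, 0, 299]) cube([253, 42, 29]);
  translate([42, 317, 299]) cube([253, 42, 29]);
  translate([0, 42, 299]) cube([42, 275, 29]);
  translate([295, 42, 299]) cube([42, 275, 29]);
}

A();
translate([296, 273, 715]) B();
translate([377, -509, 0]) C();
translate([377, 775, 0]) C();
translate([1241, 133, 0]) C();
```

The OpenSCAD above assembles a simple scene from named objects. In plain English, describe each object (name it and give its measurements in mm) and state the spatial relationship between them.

A is a rectangular dining table. The top is 1091×625×49 mm with its upper surface at z = 715 mm. It stands on four round legs of 80 mm diameter, each leg's bounding box inset 59 mm from the nearest pair of top edges, running from the floor to the underside of the top.

B is a spool: two coaxial disc flanges of radius 150 mm and thickness 6 mm, joined by a core cylinder of radius 57 mm and height 156 mm. The lower flange rests on z = 0 and the three cylinders share a vertical axis.

C is a simple wooden stool: a rectangular seat 337 mm (x) by 359 mm (y), 23 mm thick, top face at z = 430 mm, on four square legs, each 42×42 mm in cross-section. The legs rest on z = 0, each flush with a corner of the seat. Four stretchers, 42 mm wide and 29 mm tall, connect adjacent legs with their undersides at z = 299 mm, each running between the inner faces of the legs it joins and aligned with the legs' outer faces on the other axis.

The spool is on top of the table. Three stools sit around the table at the −y, +y, +x sides.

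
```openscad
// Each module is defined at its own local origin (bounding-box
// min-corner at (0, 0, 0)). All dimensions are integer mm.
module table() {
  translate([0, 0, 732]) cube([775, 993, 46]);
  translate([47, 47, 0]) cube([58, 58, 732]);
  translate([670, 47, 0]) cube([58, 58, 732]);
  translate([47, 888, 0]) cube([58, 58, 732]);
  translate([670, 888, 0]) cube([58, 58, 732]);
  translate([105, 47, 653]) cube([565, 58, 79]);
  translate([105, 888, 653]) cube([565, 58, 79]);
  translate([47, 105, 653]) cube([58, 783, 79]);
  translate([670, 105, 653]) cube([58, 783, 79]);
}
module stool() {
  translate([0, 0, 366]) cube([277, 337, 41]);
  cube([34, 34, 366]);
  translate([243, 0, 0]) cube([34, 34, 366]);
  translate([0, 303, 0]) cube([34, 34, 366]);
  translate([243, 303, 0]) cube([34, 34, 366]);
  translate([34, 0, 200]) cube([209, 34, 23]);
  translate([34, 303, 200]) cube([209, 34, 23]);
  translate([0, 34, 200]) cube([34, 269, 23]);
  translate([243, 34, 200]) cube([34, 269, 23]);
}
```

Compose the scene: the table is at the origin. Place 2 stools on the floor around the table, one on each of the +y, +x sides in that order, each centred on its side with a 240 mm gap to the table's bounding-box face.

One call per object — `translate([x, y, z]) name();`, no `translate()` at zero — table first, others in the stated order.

table();
translate([249, 1233, 0]) stool();
translate([1015, 328, 0]) stool();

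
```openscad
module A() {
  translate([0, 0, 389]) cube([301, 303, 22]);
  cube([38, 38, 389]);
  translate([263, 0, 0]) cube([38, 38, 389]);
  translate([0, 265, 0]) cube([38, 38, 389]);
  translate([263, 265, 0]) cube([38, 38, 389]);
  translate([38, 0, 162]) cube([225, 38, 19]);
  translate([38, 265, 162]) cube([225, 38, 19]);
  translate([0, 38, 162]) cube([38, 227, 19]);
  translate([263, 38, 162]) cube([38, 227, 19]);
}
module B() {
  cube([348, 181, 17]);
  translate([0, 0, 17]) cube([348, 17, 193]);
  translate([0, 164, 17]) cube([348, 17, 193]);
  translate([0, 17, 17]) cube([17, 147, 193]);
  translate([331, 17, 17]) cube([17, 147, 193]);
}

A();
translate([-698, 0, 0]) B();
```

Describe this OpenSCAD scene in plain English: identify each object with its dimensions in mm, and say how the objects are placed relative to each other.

A is a four-legged stool. The seat is 301×303 mm, 22 mm thick, top at z = 411 mm. It stands on four square legs, each 38×38 mm in cross-section, from z = 0 to the seat underside, each flush with a corner of the seat. Four stretchers, 38 mm wide and 19 mm tall, connect adjacent legs with their undersides at z = 162 mm, each running between the inner faces of the legs it joins and aligned with the legs' outer faces on the other axis.

B is an open storage box with external size 348×181×210 mm and wall thickness 17 mm (the base is also 17 mm thick). The base covers the whole footprint; the four walls stand on the base, with the y-facing walls full-width and the x-facing walls fitting between their inner faces.

The open box is on the floor beside the stool on its −x side.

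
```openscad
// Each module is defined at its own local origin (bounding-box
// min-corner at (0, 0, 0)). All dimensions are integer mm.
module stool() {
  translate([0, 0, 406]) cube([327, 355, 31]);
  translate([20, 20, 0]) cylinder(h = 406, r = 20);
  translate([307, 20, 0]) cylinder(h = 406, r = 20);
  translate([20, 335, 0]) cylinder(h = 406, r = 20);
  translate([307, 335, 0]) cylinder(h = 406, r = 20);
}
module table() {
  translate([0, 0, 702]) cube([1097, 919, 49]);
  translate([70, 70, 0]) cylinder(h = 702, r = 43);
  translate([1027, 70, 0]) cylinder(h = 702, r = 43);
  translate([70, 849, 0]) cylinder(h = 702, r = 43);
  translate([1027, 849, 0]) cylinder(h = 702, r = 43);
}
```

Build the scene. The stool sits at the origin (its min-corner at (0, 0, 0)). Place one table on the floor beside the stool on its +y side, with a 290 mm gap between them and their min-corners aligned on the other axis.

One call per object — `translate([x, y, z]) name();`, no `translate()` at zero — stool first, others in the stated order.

stool();
translate([0, 645, 0]) table();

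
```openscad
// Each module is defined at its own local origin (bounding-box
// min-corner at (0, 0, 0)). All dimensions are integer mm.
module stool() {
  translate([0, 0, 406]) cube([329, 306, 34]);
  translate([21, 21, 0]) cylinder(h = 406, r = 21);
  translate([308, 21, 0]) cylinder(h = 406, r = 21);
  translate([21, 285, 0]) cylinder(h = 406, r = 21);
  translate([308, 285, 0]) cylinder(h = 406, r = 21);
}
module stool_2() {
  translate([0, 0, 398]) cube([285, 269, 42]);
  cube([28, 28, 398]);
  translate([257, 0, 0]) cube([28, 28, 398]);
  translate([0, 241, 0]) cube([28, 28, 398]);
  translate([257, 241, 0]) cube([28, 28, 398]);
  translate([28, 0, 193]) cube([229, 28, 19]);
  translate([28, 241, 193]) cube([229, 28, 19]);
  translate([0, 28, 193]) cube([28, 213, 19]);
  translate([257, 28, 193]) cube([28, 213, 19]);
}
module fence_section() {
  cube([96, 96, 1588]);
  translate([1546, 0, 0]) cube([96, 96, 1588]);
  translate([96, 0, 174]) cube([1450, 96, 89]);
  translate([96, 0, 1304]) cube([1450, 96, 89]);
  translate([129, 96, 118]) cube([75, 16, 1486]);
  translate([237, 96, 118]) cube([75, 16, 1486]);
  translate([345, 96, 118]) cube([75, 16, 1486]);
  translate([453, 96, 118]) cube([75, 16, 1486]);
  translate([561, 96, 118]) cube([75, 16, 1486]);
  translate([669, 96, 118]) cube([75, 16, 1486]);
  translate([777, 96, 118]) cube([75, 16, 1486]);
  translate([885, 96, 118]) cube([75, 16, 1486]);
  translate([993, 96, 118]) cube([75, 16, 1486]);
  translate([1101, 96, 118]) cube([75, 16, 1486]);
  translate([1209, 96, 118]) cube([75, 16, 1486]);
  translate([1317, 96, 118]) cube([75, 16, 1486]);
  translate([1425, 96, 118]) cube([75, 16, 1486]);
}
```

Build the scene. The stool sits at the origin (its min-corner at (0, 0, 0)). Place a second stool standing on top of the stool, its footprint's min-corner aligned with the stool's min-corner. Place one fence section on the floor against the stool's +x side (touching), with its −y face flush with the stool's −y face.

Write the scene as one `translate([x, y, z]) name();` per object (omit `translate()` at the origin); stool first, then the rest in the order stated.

stool();
translate([0, 0, 440]) stool_2();
translate([329, 0, 0]) fence_section();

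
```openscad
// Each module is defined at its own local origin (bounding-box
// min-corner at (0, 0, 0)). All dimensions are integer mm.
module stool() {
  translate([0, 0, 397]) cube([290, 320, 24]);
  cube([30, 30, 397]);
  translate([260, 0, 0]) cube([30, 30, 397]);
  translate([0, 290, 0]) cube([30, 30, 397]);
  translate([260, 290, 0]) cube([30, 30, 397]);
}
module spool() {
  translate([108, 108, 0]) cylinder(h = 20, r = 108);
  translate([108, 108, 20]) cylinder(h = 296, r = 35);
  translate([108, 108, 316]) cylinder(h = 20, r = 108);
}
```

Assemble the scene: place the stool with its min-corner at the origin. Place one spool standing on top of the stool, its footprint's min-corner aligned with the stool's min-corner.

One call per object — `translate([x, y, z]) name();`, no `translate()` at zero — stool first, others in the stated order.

stool();
translate([0, 0, 421]) spool();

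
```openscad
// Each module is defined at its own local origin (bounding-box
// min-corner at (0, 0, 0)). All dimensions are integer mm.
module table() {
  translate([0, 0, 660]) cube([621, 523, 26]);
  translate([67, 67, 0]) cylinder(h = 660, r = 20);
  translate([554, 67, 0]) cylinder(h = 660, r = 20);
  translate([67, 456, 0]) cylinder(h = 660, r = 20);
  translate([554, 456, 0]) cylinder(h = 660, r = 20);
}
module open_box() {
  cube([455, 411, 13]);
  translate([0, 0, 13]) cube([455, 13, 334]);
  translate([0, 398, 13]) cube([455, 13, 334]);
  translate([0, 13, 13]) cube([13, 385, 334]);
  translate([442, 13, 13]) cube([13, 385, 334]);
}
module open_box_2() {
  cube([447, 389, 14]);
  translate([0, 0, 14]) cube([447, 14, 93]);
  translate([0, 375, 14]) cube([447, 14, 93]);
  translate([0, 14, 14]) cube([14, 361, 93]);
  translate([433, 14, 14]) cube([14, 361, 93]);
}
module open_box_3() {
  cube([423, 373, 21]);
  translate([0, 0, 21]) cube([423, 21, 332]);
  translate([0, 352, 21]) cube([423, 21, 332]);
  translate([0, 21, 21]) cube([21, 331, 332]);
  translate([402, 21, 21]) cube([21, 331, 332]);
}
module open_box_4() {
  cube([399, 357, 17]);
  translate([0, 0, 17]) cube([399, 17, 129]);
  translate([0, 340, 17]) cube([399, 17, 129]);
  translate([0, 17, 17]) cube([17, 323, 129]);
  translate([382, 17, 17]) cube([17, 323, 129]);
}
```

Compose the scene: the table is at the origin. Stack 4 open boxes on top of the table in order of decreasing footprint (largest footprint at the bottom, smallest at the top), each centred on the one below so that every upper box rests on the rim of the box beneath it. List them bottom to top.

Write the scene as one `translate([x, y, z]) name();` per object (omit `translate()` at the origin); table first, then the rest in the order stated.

table();
translate([83, 56, 686]) open_box();
translate([87, 67, 1033]) open_box_2();
translate([99, 75, 1140]) open_box_3();
translate([111, 83, 1493]) open_box_4();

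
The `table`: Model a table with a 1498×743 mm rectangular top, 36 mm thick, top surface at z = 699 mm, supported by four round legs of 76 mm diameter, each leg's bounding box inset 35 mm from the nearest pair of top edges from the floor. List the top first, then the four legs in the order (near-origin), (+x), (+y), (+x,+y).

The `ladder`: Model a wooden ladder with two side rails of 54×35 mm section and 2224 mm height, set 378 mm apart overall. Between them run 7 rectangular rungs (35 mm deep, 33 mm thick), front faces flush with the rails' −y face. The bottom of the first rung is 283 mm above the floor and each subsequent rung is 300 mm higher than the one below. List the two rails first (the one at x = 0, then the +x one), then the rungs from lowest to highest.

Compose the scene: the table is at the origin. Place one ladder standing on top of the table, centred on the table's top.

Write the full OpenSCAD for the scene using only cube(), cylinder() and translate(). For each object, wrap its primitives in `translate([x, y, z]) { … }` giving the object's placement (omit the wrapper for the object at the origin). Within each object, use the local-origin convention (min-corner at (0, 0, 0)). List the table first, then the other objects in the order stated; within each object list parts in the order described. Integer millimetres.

translate([0, 0, 663]) cube([1498, 743, 36]);
translate([73, 73, 0]) cylinder(h = 663, r = 38);
translate([1425, 73, 0]) cylinder(h = 663, r = 38);
translate([73, 670, 0]) cylinder(h = 663, r = 38);
translate([1425, 670, 0]) cylinder(h = 663, r = 38);
translate([560, 354, 699]) {
  cube([54, 35, 2224]);
  translate([324, 0, 0]) cube([54, 35, 2224]);
  translate([54, 0, 283]) cube([270, 35, 33]);
  translate([54, 0, 583]) cube([270, 35, 33]);
  translate([54, 0, 883]) cube([270, 35, 33]);
  translate([54, 0, 1183]) cube([270, 35, 33]);
  translate([54, 0, 1483]) cube([270, 35, 33]);
  translate([54, 0, 1783]) cube([270, 35, 33]);
  translate([54, 0, 2083]) cube([270, 35, 33]);
}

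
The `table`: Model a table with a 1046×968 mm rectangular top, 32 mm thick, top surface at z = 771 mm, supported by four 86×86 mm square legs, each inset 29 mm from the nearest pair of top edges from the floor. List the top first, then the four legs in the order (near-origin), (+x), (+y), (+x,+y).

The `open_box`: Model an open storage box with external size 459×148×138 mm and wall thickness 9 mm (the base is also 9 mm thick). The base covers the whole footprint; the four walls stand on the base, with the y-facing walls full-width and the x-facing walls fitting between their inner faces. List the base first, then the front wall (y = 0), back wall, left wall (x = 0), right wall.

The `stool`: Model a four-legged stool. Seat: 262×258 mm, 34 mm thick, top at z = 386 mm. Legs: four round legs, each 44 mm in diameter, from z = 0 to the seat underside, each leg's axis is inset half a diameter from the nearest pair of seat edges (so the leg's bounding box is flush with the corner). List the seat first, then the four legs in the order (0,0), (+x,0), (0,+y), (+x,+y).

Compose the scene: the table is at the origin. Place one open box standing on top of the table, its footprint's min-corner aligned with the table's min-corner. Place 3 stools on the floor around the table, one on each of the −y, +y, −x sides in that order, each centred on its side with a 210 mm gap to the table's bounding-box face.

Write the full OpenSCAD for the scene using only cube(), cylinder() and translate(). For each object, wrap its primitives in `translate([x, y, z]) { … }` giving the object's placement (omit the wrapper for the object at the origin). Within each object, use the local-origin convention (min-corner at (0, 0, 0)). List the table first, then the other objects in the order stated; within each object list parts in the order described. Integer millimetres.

translate([0, 0, 739]) cube([1046, 968, 32]);
translate([29, 29, 0]) cube([86, 86, 739]);
translate([931, 29, 0]) cube([86, 86, 739]);
translate([29, 853, 0]) cube([86, 86, 739]);
translate([931, 853, 0]) cube([86, 86, 739]);
translate([0, 0, 771]) {
  cube([459, 148, 9]);
  translate([0, 0, 9]) cube([459, 9, 129]);
  translate([0, 139, 9]) cube([459, 9, 129]);
  translate([0, 9, 9]) cube([9, 130, 129]);
  translate([450, 9, 9]) cube([9, 130, 129]);
}
translate([392, -468, 0]) {
  translate([0, 0, 352]) cube([262, 258, 34]);
  translate([22, 22, 0]) cylinder(h = 352, r = 22);
  translate([240, 22, 0]) cylinder(h = 352, r = 22);
  translate([22, 236, 0]) cylinder(h = 352, r = 22);
  translate([240, 236, 0]) cylinder(h = 352, r = 22);
}
translate([392, 1178, 0]) {
  translate([0, 0, 352]) cube([262, 258, 34]);
  translate([22, 22, 0]) cylinder(h = 352, r = 22);
  translate([240, 22, 0]) cylinder(h = 352, r = 22);
  translate([22, 236, 0]) cylinder(h = 352, r = 22);
  translate([240, 236, 0]) cylinder(h = 352, r = 22);
}
translate([-472, 355, 0]) {
  translate([0, 0, 352]) cube([262, 258, 34]);
  translate([22, 22, 0]) cylinder(h = 352, r = 22);
  translate([240, 22, 0]) cylinder(h = 352, r = 22);
  translate([22, 236, 0]) cylinder(h = 352, r = 22);
  translate([240, 236, 0]) cylinder(h = 352, r = 22);
}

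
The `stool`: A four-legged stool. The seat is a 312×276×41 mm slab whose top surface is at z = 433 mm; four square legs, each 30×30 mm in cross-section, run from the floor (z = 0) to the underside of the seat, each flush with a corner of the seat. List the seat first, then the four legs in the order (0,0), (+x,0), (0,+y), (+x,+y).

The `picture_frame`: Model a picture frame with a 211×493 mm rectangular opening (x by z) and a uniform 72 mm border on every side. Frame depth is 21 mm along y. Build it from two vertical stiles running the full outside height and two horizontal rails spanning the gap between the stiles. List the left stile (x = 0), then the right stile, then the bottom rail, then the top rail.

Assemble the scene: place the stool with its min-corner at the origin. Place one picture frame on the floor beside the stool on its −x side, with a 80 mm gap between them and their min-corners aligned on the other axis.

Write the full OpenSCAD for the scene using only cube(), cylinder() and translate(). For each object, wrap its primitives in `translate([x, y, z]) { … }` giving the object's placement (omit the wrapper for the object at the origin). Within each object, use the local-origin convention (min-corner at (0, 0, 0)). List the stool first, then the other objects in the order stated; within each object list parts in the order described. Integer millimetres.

translate([0, 0, 392]) cube([312, 276, 41]);
cube([30, 30, 392]);
translate([282, 0, 0]) cube([30, 30, 392]);
translate([0, 246, 0]) cube([30, 30, 392]);
translate([282, 246, 0]) cube([30, 30, 392]);
translate([-435, 0, 0]) {
  cube([72, 21, 637]);
  translate([283, 0, 0]) cube([72, 21, 637]);
  translate([72, 0, 0]) cube([211, 21, 72]);
  translate([72, 0, 565]) cube([211, 21, 72]);
}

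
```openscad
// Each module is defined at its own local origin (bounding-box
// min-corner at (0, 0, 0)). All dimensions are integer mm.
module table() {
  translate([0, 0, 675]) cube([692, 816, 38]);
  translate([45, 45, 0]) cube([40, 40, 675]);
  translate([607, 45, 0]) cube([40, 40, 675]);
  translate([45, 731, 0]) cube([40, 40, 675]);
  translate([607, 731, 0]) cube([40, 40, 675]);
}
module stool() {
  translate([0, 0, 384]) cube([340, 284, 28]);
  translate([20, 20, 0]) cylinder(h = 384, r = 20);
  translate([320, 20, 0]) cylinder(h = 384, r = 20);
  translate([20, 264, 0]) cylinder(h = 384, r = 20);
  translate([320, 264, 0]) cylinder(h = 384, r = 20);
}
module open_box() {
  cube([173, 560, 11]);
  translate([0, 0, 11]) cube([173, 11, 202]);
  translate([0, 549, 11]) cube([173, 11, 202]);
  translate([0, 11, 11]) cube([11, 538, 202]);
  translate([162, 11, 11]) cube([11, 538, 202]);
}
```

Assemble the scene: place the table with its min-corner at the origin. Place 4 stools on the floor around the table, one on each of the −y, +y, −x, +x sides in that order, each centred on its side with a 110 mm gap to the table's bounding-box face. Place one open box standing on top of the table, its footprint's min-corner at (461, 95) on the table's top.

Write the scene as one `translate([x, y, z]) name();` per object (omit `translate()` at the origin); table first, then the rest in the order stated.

table();
translate([176, -394, 0]) stool();
translate([176, 926, 0]) stool();
translate([-450, 266, 0]) stool();
translate([802, 266, 0]) stool();
translate([461, 95, 713]) open_box();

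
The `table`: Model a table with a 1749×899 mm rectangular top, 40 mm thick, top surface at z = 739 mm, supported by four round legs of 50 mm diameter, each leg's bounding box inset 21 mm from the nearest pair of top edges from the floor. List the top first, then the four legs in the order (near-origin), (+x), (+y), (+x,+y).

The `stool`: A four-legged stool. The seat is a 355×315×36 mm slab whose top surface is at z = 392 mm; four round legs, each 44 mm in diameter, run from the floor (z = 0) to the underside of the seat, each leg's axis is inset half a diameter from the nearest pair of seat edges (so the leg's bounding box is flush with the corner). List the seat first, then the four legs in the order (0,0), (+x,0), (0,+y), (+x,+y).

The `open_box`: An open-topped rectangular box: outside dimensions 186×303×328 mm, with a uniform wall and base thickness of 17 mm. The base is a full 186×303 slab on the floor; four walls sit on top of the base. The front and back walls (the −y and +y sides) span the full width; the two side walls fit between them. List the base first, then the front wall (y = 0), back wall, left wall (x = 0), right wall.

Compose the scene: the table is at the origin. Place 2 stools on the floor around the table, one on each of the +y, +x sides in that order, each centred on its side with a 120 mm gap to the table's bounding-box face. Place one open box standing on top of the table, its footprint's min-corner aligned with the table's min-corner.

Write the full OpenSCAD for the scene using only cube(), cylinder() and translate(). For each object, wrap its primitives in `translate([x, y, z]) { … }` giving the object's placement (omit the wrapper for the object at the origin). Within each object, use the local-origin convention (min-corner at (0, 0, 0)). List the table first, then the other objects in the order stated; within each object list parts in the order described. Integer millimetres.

translate([0, 0, 699]) cube([1749, 899, 40]);
translate([46, 46, 0]) cylinder(h = 699, r = 25);
translate([1703, 46, 0]) cylinder(h = 699, r = 25);
translate([46, 853, 0]) cylinder(h = 699, r = 25);
translate([1703, 853, 0]) cylinder(h = 699, r = 25);
translate([697, 1019, 0]) {
  translate([0, 0, 356]) cube([355, 315, 36]);
  translate([22, 22, 0]) cylinder(h = 356, r = 22);
  translate([333, 22, 0]) cylinder(h = 356, r = 22);
  translate([22, 293, 0]) cylinder(h = 356, r = 22);
  translate([333, 293, 0]) cylinder(h = 356, r = 22);
}
translate([1869, 292, 0]) {
  translate([0, 0, 356]) cube([355, 315, 36]);
  translate([22, 22, 0]) cylinder(h = 356, r = 22);
  translate([333, 22, 0]) cylinder(h = 356, r = 22);
  translate([22, 293, 0]) cylinder(h = 356, r = 22);
  translate([333, 293, 0]) cylinder(h = 356, r = 22);
}
translate([0, 0, 739]) {
  cube([186, 303, 17]);
  translate([0, 0, 17]) cube([186, 17, 311]);
  translate([0, 286, 17]) cube([186, 17, 311]);
  translate([0, 17, 17]) cube([17, 269, 311]);
  translate([169, 17, 17]) cube([17, 269, 311]);
}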